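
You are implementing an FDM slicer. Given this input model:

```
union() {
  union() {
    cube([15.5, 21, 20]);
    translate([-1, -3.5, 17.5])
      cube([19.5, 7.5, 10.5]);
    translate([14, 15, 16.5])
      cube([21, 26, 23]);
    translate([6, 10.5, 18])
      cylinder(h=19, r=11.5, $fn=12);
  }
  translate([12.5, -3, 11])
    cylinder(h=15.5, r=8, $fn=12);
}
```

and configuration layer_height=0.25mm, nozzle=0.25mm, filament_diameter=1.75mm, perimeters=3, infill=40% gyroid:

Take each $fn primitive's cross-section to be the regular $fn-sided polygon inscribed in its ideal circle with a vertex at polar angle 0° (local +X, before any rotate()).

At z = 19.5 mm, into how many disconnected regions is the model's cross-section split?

1

At z = 19.5 mm: the cube is present — its section is the full 15.5×21 rectangle; the cube at (-1, -3.5) (footprint 19.5×7.5) is included at this height; the 21×26 cube at (14, 15) contributes its full rectangle; the cylinder at (6, 10.5): section is a regular 12-gon, circumradius r=11.5; Merging all regions: the regions partially overlap (shared area 383.20 mm²), so overlapping operands fuse into one piece — 1 connected region; the r=8 cylinder at (12.5, -3) gives a regular 12-gon of circumradius 8 (constant along its height); Merging all regions: the regions partially overlap (shared area 96.61 mm²), so overlapping operands fuse into one piece — 1 connected region. The result has 1 disconnected region.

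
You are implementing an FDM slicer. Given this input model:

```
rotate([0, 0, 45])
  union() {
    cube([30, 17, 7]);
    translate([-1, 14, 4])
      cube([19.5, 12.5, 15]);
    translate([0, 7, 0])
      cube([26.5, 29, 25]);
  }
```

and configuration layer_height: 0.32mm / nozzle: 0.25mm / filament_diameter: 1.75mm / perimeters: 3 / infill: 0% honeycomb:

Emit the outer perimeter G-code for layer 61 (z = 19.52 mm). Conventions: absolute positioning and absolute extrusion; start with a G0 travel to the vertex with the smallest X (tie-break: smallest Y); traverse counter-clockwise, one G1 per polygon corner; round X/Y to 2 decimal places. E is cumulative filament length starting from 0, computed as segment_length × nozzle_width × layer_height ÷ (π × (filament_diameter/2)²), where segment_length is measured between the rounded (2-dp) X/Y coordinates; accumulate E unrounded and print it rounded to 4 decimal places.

G0 X-25.46 Y25.46 Z19.52
G1 X-4.95 Y4.95 E0.9647
G1 X13.79 Y23.69 E1.8462
G1 X-6.72 Y44.19 E2.8107
G1 X-25.46 Y25.46 E3.6919

At z = 19.52 mm: the cube does not reach this height (z outside [0, 7]); the cube at (-1, 14) does not reach this height (z outside [4, 19]); the cube at (0, 7) is present — its section is the full 26.5×29 rectangle; Merging all regions: only the 26.5×29 cube at (0, 7) is present, so the union is just that shape — 1 connected region; (rotated 45° about Z; rotation is an isometry so areas/perimeters/island counts are preserved). The outline is a single polygon with 4 vertices. Extrusion per mm of travel: 0.25 × 0.32 / (π × 0.875²) = 0.033260. Accumulating E over each segment gives final E = 3.6919.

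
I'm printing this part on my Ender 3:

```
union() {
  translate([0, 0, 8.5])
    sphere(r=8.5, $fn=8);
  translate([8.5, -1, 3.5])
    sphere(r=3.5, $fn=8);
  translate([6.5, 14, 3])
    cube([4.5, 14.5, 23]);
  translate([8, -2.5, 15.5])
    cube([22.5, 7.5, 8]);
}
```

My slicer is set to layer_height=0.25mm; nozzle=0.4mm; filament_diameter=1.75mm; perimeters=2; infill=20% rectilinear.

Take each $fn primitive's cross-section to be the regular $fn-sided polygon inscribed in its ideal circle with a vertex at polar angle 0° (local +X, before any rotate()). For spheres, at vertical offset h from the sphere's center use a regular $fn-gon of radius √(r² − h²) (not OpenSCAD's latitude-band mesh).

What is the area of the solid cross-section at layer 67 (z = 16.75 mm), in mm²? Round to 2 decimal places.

At z = 16.75 mm: the r=8.5 sphere contributes a regular 8-gon of circumradius √(8.5²−8.25²) = 2.046 (area = (8/2)·2.046²·sin(360°/8) = 11.84 mm²); the sphere at (8.5, -1) does not reach this height (|z−center|=13.250 > r=3.5); the cube at (6.5, 14) is present — its section is the full 4.5×14.5 rectangle (area 65.25 mm²); the cube at (8, -2.5) (footprint 22.5×7.5) is included at this height (area 168.75 mm²); Taking the union: the 3 present regions are separate (no shared area or edge), so areas and boundary lengths simply add and each stays a separate island — area = 245.84 mm². Overall, the cross-section has 3 separate islands. Net area = 245.84 mm².

245.84 mm²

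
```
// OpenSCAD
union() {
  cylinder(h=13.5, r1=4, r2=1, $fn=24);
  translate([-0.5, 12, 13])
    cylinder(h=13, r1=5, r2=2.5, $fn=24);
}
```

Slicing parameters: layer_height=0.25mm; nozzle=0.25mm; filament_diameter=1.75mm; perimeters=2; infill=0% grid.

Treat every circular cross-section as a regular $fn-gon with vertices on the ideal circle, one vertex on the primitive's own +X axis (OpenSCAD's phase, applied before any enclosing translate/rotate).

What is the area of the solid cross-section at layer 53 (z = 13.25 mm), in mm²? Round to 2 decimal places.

At z = 13.25 mm: the cone (r1=4→r2=1) has section circumradius 1.056 here — a regular 24-gon (area = (24/2)·1.056²·sin(360°/24) = 3.46 mm²); the cone at (-0.5, 12) contributes a regular 24-gon of circumradius 4.952 (interpolated between r1=5 and r2=2.5 at t=0.019) (area = (24/2)·4.952²·sin(360°/24) = 76.16 mm²); Merging all regions: the 2 present regions are separate (no shared area or edge), so areas and boundary lengths simply add and each stays a separate island — area = 79.62 mm². Overall, the cross-section has 2 separate islands. Net area = 79.62 mm².

79.62 mm²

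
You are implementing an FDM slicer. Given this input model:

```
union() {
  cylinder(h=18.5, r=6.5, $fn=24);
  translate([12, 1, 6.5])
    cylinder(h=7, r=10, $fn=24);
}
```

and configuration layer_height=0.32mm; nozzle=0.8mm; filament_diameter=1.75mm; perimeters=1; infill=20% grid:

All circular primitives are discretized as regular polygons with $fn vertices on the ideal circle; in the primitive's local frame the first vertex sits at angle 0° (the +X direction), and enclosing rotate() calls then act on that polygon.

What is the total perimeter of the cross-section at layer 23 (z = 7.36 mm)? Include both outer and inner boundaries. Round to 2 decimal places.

79.50 mm

At z = 7.36 mm: the r=6.5 cylinder contributes a regular 24-gon of circumradius 6.5 (perimeter = 2·24·6.500·sin(180°/24) = 40.72 mm); the r=10 cylinder at (12, 1) contributes a regular 24-gon of circumradius 10 (perimeter = 2·24·10.000·sin(180°/24) = 62.65 mm); Merging all regions: the regions partially overlap (shared area 32.29 mm²), so the edge portions inside another operand are dropped and the merged outline is re-measured after clipping — boundary = 79.50 mm. Overall, the cross-section is a single solid region. Total boundary length (outer) = 79.50 mm.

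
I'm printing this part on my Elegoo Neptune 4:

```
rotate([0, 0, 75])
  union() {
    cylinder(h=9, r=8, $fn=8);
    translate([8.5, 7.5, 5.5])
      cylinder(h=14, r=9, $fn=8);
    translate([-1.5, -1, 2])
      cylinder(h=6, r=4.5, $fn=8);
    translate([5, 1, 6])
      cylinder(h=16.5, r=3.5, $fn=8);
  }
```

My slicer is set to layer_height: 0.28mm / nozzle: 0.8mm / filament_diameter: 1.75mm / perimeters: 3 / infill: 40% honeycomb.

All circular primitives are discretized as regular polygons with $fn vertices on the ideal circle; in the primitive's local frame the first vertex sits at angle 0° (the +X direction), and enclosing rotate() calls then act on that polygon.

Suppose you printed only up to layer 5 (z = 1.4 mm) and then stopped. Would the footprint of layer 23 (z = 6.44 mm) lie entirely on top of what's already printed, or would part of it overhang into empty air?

Compare the two slices. At z = 1.4: the r=8 cylinder contributes a regular 8-gon of circumradius 8 (area = (8/2)·8.000²·sin(360°/8) = 181.02 mm²); the cylinder at (8.5, 7.5) is not intersected at this z (z outside [5.5, 19.5]); the cylinder at (-1.5, -1) is not intersected at this z (z outside [2, 8]); the cylinder at (5, 1) is not intersected at this z (z outside [6, 22.5]); Combining (union): only the r=8 cylinder is present, so the union is just that shape — area = 181.02 mm²; (whole slice rotated 75° about Z — lengths, areas and connectivity unchanged). At z = 6.44: the r=8 cylinder contributes a regular 8-gon of circumradius 8 (area = (8/2)·8.000²·sin(360°/8) = 181.02 mm²); the r=9 cylinder at (8.5, 7.5) contributes a regular 8-gon of circumradius 9 (area = (8/2)·9.000²·sin(360°/8) = 229.10 mm²); the r=4.5 cylinder at (-1.5, -1) contributes a regular 8-gon of circumradius 4.5 (area = (8/2)·4.500²·sin(360°/8) = 57.28 mm²); the cylinder at (5, 1): section is a regular 8-gon, circumradius r=3.5 (area = (8/2)·3.500²·sin(360°/8) = 34.65 mm²); Taking the union: the regions partially overlap — summed areas 502.05 mm² minus the doubly-counted overlap 129.86 mm² gives 372.19 mm² — area = 372.19 mm²; (whole slice rotated 75° about Z — lengths, areas and connectivity unchanged). Checking containment: at z = 6.44 the cross-section extends beyond the z = 1.4 cross-section by about 191.17 mm².

part overhangs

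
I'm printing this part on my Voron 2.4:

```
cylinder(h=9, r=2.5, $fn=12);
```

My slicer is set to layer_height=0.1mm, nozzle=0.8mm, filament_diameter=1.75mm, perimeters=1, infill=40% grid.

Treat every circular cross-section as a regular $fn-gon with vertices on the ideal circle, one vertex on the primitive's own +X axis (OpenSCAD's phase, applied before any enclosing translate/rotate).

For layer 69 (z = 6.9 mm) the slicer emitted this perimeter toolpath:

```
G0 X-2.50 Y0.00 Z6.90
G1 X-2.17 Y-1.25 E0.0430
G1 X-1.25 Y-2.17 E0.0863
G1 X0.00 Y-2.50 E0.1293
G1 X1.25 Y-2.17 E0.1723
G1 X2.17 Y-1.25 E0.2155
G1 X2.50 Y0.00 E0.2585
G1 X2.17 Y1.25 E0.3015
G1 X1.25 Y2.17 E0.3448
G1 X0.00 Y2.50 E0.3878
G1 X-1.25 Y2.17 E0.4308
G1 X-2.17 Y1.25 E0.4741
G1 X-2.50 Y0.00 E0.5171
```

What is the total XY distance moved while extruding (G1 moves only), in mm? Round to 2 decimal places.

15.55 mm

Sum the Euclidean lengths of each G1 segment: total = 15.55 mm.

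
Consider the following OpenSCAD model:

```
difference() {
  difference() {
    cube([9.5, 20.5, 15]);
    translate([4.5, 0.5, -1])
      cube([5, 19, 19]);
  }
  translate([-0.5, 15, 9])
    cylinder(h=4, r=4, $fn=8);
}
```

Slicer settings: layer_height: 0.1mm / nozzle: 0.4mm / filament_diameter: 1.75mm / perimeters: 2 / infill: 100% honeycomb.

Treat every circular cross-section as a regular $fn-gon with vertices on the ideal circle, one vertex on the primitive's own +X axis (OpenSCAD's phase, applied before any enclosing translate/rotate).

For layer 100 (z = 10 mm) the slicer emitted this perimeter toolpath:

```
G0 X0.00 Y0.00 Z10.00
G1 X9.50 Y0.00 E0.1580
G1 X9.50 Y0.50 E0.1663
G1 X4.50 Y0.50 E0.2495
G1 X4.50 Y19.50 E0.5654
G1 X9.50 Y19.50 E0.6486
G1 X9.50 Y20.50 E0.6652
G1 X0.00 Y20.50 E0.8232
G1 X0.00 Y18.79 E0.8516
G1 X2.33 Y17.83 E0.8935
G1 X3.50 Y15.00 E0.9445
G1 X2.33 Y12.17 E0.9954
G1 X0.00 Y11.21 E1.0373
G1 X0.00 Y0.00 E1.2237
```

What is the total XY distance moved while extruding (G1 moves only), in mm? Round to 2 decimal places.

Sum the Euclidean lengths of each G1 segment: total = 73.58 mm.

73.58 mm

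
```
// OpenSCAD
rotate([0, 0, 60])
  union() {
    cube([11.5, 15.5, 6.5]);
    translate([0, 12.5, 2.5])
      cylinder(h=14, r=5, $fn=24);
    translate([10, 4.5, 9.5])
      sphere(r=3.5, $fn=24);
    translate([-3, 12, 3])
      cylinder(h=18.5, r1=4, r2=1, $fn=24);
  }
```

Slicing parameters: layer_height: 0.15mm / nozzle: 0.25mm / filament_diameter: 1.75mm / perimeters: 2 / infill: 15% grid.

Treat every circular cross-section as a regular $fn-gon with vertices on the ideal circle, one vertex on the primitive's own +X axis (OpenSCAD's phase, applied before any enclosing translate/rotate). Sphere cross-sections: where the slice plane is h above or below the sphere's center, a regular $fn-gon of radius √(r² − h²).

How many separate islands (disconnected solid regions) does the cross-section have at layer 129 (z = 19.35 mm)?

At z = 19.35 mm: the cube is not intersected at this z (z outside [0, 6.5]); the cylinder at (0, 12.5) does not reach this height (z outside [2.5, 16.5]); the sphere at (10, 4.5) does not reach this height (|z−center|=9.850 > r=3.5); the cone at (-3, 12) contributes a regular 24-gon of circumradius 1.349 (interpolated between r1=4 and r2=1 at t=0.884); Taking the union: only the cone at (-3, 12) is present, so the union is just that shape — 1 connected region; (rotated 60° about Z; rotation is an isometry so areas/perimeters/island counts are preserved). Overall, the cross-section is a single solid region. Island count = 1.

1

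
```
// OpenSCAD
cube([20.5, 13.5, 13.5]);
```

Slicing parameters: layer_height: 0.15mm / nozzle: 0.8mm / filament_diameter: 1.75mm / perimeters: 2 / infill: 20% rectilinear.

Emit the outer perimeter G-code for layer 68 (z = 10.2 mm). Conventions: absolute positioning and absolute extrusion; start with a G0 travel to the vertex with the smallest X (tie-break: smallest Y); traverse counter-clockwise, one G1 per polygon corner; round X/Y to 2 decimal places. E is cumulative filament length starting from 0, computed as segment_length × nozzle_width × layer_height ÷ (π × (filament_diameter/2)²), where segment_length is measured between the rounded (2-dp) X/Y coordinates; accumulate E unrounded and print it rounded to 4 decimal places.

At z = 10.2 mm: the cube (footprint 20.5×13.5) is included at this height. The outline is a single polygon with 4 vertices. Extrusion per mm of travel: 0.8 × 0.15 / (π × 0.875²) = 0.049890. Accumulating E over each segment gives final E = 3.3925.

G0 X0.00 Y0.00 Z10.20
G1 X20.50 Y0.00 E1.0227
G1 X20.50 Y13.50 E1.6963
G1 X0.00 Y13.50 E2.7190
G1 X0.00 Y0.00 E3.3925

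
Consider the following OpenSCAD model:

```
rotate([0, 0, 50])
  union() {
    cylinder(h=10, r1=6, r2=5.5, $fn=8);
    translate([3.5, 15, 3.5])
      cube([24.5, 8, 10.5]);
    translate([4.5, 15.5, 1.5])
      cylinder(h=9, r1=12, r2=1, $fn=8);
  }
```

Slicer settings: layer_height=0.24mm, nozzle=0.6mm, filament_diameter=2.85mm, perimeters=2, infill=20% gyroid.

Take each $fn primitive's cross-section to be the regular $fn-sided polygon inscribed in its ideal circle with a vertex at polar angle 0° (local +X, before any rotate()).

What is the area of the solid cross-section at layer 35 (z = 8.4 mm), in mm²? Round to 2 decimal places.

At z = 8.4 mm: the cone (r1=6→r2=5.5) has section circumradius 5.580 here — a regular 8-gon (area = (8/2)·5.580²·sin(360°/8) = 88.07 mm²); the cube at (3.5, 15) is present — its section is the full 24.5×8 rectangle (area 196.00 mm²); the cone at (4.5, 15.5) contributes a regular 8-gon of circumradius 3.567 (interpolated between r1=12 and r2=1 at t=0.767) (area = (8/2)·3.567²·sin(360°/8) = 35.98 mm²); Merging all regions: the regions partially overlap — summed areas 320.05 mm² minus the doubly-counted overlap 14.59 mm² gives 305.46 mm² — area = 305.46 mm²; (rotated 50° about Z; rotation is an isometry so areas/perimeters/island counts are preserved). Overall, the cross-section has 2 separate islands. Net area = 305.46 mm².

305.46 mm²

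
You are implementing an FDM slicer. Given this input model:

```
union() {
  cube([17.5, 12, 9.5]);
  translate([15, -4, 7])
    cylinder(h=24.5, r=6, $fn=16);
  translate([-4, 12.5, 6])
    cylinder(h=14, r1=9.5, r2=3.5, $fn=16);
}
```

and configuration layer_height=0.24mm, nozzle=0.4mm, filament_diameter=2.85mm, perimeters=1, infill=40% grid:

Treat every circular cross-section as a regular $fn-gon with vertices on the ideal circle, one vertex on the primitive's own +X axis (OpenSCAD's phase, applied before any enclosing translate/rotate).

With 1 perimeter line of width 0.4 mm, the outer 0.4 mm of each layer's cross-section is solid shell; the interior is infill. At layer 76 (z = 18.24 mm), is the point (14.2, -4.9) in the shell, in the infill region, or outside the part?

At z = 18.24 mm: the cube is not intersected at this z (z outside [0, 9.5]); the r=6 cylinder at (15, -4) contributes a regular 16-gon of circumradius 6; the cone at (-4, 12.5) (r1=9.5→r2=3.5) has section circumradius 4.254 here — a regular 16-gon; Merging all regions: the 2 present regions are separate (no shared area or edge), so areas and boundary lengths simply add and each stays a separate island — 2 connected regions. Overall, the cross-section has 2 separate islands. The nearest boundary edge runs (12.70, -9.54)→(10.76, -8.24); distance from the point to it = 4.69 mm. (Shell/infill is judged within the island containing the point — the largest one.) The point is inside the cross-section and 4.69 mm from the nearest boundary — more than the 0.4 mm shell width (1 × 0.4), so it's in the infill interior.

infill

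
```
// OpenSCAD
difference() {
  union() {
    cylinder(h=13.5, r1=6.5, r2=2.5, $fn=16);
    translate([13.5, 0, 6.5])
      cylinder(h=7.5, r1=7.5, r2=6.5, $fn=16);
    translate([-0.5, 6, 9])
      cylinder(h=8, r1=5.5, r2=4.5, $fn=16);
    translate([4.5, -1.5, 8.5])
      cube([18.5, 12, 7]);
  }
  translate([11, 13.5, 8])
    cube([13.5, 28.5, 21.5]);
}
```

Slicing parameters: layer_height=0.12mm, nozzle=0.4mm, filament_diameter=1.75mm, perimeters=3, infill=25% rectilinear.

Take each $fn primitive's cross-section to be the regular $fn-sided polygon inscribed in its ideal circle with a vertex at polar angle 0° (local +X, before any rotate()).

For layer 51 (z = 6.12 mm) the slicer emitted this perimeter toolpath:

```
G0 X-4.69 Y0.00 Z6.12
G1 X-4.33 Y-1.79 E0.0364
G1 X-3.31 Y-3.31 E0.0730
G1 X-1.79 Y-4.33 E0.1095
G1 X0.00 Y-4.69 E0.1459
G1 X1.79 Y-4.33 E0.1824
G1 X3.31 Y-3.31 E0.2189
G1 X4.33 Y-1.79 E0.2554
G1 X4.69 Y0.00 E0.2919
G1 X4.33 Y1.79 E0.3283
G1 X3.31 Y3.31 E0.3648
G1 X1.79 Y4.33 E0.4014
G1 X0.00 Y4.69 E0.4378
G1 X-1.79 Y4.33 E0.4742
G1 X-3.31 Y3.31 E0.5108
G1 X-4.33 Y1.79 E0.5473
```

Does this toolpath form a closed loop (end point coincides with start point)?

no

Start point (G0): (-4.69, 0.00). End point (last G1): the path does not return to the start — open.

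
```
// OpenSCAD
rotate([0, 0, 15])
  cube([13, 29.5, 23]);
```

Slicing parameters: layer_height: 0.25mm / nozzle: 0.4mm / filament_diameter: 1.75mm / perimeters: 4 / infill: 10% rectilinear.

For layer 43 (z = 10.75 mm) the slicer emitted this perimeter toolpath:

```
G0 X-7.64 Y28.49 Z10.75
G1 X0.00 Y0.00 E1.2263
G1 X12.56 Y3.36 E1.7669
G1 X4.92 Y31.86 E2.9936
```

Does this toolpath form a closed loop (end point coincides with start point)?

Start point (G0): (-7.64, 28.49). End point (last G1): the path does not return to the start — open.

no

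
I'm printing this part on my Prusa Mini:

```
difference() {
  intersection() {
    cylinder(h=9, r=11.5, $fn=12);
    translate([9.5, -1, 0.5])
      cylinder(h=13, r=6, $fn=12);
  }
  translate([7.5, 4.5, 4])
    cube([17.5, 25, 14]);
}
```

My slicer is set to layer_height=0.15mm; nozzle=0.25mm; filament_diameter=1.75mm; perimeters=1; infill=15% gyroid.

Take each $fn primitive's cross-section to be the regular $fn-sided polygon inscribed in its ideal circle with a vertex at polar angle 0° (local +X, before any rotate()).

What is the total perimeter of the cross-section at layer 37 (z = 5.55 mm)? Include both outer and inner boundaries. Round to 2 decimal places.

30.86 mm

At z = 5.55 mm: the r=11.5 cylinder gives a regular 12-gon of circumradius 11.5 (constant along its height) (perimeter = 2·12·11.500·sin(180°/12) = 71.43 mm); the r=6 cylinder at (9.5, -1) contributes a regular 12-gon of circumradius 6 (perimeter = 2·12·6.000·sin(180°/12) = 37.27 mm); After intersecting: the r=6 cylinder at (9.5, -1) partially overlaps the r=11.5 cylinder; clipping to the common part keeps 67.52 mm² — boundary = 31.19 mm; the cube at (7.5, 4.5) (footprint 17.5×25) is included at this height (perimeter 85.00 mm); Subtracting the remaining from the first: starting from the result so far, the 17.5×25 cube at (7.5, 4.5) partially overlaps it — only the 0.77 mm² overlap (of its 437.50 mm²) is removed, clipping the outline — boundary = 30.86 mm. Overall, the cross-section is a single solid region. Total boundary length (outer) = 30.86 mm.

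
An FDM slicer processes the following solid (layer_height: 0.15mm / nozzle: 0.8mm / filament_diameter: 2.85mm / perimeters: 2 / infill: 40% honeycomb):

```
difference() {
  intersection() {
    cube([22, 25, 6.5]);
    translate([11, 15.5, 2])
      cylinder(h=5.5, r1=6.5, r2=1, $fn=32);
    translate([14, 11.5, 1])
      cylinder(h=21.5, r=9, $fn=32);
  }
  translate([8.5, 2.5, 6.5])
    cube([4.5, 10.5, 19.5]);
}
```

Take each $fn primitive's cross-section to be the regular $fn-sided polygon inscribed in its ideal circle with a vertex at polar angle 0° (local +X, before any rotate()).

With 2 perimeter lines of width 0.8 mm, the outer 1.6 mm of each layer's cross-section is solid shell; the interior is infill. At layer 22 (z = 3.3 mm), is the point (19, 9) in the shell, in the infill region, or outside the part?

outside

At z = 3.3 mm: the 22×25 cube contributes its full rectangle; the cone at (11, 15.5) contributes a regular 32-gon of circumradius 5.200 (interpolated between r1=6.5 and r2=1 at t=0.236); the r=9 cylinder at (14, 11.5) contributes a regular 32-gon of circumradius 9; Keeping only the common overlap: the cone at (11, 15.5) lies inside the 22×25 cube, so the common part is the cone at (11, 15.5) itself; the r=9 cylinder at (14, 11.5) partially overlaps the running intersection; clipping to the common part keeps 76.76 mm² — 1 connected region; the cube at (8.5, 2.5) is not intersected at this z (z outside [6.5, 26]); After the difference (first − rest): none of the subtracted shapes is present at this height, so that combined region is unchanged — 1 connected region. Overall, the cross-section is a single solid region. The nearest boundary edge runs (15.32, 12.61)→(14.68, 11.82); distance from the point to it = 5.13 mm. The point is not inside any of the regions above, so it lies outside the cross-section (5.13 mm from the nearest boundary).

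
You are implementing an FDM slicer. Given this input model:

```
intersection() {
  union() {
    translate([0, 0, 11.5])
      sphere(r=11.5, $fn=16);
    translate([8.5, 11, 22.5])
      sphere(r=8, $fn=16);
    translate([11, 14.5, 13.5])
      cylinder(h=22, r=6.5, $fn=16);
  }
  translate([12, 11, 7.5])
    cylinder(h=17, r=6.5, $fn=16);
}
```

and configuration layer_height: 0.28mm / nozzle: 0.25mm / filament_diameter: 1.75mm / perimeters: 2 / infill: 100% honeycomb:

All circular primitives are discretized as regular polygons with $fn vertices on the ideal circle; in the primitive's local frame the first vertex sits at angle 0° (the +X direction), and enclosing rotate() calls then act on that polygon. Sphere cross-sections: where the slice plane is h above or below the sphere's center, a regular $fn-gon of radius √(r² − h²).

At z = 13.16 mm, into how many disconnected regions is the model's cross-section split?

1

At z = 13.16 mm: the r=11.5 sphere slices to a regular 16-gon of circumradius 11.380 (√(r²−h²) with h=1.66 from center); the sphere at (8.5, 11) is not intersected at this z (|z−center|=9.340 > r=8); the cylinder at (11, 14.5) is not intersected at this z (z outside [13.5, 35.5]); Merging all regions: only the r=11.5 sphere is present, so the union is just that shape — 1 connected region; the r=6.5 cylinder at (12, 11) gives a regular 16-gon of circumradius 6.5 (constant along its height); After intersecting: the r=6.5 cylinder at (12, 11) partially overlaps the result so far; clipping to the common part keeps 5.95 mm² — 1 connected region. The result has 1 disconnected region.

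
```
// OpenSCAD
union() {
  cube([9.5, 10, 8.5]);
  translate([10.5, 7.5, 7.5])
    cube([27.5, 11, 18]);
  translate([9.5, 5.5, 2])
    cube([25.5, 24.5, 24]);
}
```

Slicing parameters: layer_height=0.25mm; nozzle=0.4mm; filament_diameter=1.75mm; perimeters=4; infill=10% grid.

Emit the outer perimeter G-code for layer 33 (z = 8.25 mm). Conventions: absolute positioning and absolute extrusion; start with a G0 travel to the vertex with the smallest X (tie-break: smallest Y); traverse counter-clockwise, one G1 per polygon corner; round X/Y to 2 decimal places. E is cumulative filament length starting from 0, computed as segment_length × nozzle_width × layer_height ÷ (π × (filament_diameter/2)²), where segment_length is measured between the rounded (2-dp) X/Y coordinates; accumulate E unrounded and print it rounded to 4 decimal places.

G0 X0.00 Y0.00 Z8.25
G1 X9.50 Y0.00 E0.3950
G1 X9.50 Y5.50 E0.6236
G1 X35.00 Y5.50 E1.6838
G1 X35.00 Y7.50 E1.7669
G1 X38.00 Y7.50 E1.8917
G1 X38.00 Y18.50 E2.3490
G1 X35.00 Y18.50 E2.4737
G1 X35.00 Y30.00 E2.9518
G1 X9.50 Y30.00 E4.0120
G1 X9.50 Y10.00 E4.8435
G1 X0.00 Y10.00 E5.2385
G1 X0.00 Y0.00 E5.6542

At z = 8.25 mm: the 9.5×10 cube contributes its full rectangle; the cube at (10.5, 7.5) (footprint 27.5×11) is included at this height; the cube at (9.5, 5.5) is present — its section is the full 25.5×24.5 rectangle; Taking the union: the regions partially overlap (shared area 269.50 mm²), so overlapping operands fuse into one piece — 1 connected region. The outline is a single polygon with 12 vertices. Extrusion per mm of travel: 0.4 × 0.25 / (π × 0.875²) = 0.041575. Accumulating E over each segment gives final E = 5.6542.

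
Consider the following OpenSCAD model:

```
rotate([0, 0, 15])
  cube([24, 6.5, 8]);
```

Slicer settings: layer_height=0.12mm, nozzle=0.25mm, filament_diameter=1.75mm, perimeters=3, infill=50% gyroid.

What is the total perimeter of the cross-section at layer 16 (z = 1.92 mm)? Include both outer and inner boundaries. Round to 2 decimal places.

61.00 mm

At z = 1.92 mm: the 24×6.5 cube contributes its full rectangle (perimeter 61.00 mm); (rotated 15° about Z; rotation is an isometry so areas/perimeters/island counts are preserved). Overall, the cross-section is a single solid region. Total boundary length (outer) = 61.00 mm.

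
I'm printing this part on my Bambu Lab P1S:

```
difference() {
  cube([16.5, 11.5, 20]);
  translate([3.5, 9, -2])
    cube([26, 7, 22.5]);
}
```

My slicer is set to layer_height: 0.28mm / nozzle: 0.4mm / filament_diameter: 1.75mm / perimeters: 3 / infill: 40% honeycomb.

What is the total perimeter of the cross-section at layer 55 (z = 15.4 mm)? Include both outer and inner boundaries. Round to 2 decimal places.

56.00 mm

At z = 15.4 mm: the cube is present — its section is the full 16.5×11.5 rectangle (perimeter 56.00 mm); the cube at (3.5, 9) is present — its section is the full 26×7 rectangle (perimeter 66.00 mm); After the difference (first − rest): starting from the 16.5×11.5 cube, the 26×7 cube at (3.5, 9) partially overlaps it — only the 32.50 mm² overlap (of its 182.00 mm²) is removed, clipping the outline — boundary = 56.00 mm. Overall, the cross-section is a single solid region. Total boundary length (outer) = 56.00 mm.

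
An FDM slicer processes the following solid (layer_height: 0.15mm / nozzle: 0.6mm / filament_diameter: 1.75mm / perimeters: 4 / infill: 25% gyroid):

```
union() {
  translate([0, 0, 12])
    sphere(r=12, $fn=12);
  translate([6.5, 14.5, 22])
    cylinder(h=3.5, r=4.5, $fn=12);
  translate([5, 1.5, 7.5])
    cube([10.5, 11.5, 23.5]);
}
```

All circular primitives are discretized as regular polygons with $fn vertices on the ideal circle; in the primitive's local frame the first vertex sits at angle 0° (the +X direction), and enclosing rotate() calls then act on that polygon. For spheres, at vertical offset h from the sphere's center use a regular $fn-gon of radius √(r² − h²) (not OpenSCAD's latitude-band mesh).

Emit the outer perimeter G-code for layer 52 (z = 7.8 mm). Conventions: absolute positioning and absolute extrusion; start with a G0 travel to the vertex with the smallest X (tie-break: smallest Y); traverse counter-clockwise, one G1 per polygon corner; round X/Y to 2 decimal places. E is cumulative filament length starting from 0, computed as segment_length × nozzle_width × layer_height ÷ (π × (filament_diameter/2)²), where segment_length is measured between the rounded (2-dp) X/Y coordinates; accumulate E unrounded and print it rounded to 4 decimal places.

At z = 7.8 mm: the r=12 sphere contributes a regular 12-gon of circumradius √(12²−4.2²) = 11.241; the cylinder at (6.5, 14.5) does not reach this height (z outside [22, 25.5]); the 10.5×11.5 cube at (5, 1.5) contributes its full rectangle; Taking the union: the regions partially overlap (shared area 32.85 mm²), so overlapping operands fuse into one piece — 1 connected region. The outline is a single polygon with 15 vertices. Extrusion per mm of travel: 0.6 × 0.15 / (π × 0.875²) = 0.037418. Accumulating E over each segment gives final E = 3.3243.

G0 X-11.24 Y0.00 Z7.80
G1 X-9.73 Y-5.62 E0.2177
G1 X-5.62 Y-9.73 E0.4352
G1 X0.00 Y-11.24 E0.6530
G1 X5.62 Y-9.73 E0.8707
G1 X9.73 Y-5.62 E1.0882
G1 X11.24 Y0.00 E1.3060
G1 X10.84 Y1.50 E1.3640
G1 X15.50 Y1.50 E1.5384
G1 X15.50 Y13.00 E1.9687
G1 X5.00 Y13.00 E2.3616
G1 X5.00 Y9.90 E2.4776
G1 X0.00 Y11.24 E2.6713
G1 X-5.62 Y9.73 E2.8890
G1 X-9.73 Y5.62 E3.1065
G1 X-11.24 Y0.00 E3.3243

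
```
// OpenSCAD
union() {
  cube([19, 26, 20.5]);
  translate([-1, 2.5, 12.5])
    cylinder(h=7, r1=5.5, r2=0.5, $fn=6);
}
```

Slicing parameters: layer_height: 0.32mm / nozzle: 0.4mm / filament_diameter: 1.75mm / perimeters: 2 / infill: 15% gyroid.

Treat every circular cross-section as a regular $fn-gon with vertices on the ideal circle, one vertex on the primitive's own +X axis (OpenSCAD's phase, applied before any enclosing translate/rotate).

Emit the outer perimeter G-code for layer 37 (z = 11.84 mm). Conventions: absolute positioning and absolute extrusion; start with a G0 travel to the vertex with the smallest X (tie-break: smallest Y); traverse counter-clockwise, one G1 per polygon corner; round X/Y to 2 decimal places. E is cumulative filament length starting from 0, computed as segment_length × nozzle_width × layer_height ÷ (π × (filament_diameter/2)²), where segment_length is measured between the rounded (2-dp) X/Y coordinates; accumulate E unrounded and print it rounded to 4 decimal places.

G0 X0.00 Y0.00 Z11.84
G1 X19.00 Y0.00 E1.0111
G1 X19.00 Y26.00 E2.3947
G1 X0.00 Y26.00 E3.4058
G1 X0.00 Y0.00 E4.7895

At z = 11.84 mm: the cube is present — its section is the full 19×26 rectangle; the cone at (-1, 2.5) does not reach this height (z outside [12.5, 19.5]); Merging all regions: only the 19×26 cube is present, so the union is just that shape — 1 connected region. The outline is a single polygon with 4 vertices. Extrusion per mm of travel: 0.4 × 0.32 / (π × 0.875²) = 0.053216. Accumulating E over each segment gives final E = 4.7895.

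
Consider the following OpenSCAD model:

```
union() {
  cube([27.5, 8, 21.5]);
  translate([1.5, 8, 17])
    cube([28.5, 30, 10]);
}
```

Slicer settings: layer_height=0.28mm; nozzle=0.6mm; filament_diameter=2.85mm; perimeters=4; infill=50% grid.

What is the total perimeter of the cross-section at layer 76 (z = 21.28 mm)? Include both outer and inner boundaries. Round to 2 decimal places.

At z = 21.28 mm: the cube (footprint 27.5×8) is included at this height (perimeter 71.00 mm); the cube at (1.5, 8) (footprint 28.5×30) is included at this height (perimeter 117.00 mm); Merging all regions: the 2 present regions share edge segments without overlapping in area, so areas simply add but the touching pieces fuse into one outline (the shared edge portions become interior and drop out of the boundary) — boundary = 136.00 mm. Overall, the cross-section is a single solid region. Total boundary length (outer) = 136.00 mm.

136.00 mm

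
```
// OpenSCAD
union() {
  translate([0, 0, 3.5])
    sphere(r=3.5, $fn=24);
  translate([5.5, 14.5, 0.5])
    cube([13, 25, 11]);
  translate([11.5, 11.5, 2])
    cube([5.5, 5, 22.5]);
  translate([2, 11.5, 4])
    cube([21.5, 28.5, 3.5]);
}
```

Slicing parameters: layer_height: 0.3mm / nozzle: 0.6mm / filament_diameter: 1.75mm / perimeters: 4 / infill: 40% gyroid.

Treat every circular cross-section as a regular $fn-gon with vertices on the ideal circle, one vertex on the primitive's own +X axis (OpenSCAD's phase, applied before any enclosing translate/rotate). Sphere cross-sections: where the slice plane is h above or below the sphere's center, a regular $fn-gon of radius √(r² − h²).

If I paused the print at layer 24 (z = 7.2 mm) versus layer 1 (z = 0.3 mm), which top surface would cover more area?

layer 24 (z = 7.2 mm)

Layer 24 (z = 7.2): the sphere is absent (|z−center|=3.700 > r=3.5); the cube at (5.5, 14.5) (footprint 13×25) is included at this height (area 325.00 mm²); the cube at (11.5, 11.5) (footprint 5.5×5) is included at this height (area 27.50 mm²); the cube at (2, 11.5) is present — its section is the full 21.5×28.5 rectangle (area 612.75 mm²); Combining (union): the regions partially overlap — summed areas 965.25 mm² minus the doubly-counted overlap 352.50 mm² gives 612.75 mm² — area = 612.75 mm². So its area = 612.75 mm². Layer 1 (z = 0.3): the r=3.5 sphere contributes a regular 24-gon of circumradius √(3.5²−3.2²) = 1.418 (area = (24/2)·1.418²·sin(360°/24) = 6.24 mm²); the cube at (5.5, 14.5) is absent (z outside [0.5, 11.5]); the cube at (11.5, 11.5) is absent (z outside [2, 24.5]); the cube at (2, 11.5) does not reach this height (z outside [4, 7.5]); Combining (union): only the r=3.5 sphere is present, so the union is just that shape — area = 6.24 mm². So its area = 6.24 mm². Layer 24 is larger (612.75 vs 6.24 mm²).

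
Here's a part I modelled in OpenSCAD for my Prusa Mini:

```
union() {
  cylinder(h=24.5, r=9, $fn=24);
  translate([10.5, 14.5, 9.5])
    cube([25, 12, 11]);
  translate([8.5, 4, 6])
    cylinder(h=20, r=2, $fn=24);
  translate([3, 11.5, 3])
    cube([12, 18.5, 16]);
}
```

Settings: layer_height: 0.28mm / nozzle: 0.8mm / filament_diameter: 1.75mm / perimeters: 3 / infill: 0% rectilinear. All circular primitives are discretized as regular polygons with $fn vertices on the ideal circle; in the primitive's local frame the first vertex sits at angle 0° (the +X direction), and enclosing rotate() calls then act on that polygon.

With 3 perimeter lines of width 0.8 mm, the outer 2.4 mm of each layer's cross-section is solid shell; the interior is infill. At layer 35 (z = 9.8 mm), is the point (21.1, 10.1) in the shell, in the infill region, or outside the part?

outside

At z = 9.8 mm: the cylinder: section is a regular 24-gon, circumradius r=9; the cube at (10.5, 14.5) is present — its section is the full 25×12 rectangle; the cylinder at (8.5, 4): section is a regular 24-gon, circumradius r=2; the cube at (3, 11.5) is present — its section is the full 12×18.5 rectangle; Combining (union): the regions partially overlap (shared area 58.20 mm²), so overlapping operands fuse into one piece — 2 connected regions. Overall, the cross-section has 2 separate islands. The nearest boundary edge runs (35.50, 14.50)→(15.00, 14.50); distance from the point to it = 4.40 mm. The point is not inside any of the regions above, so it lies outside the cross-section (4.40 mm from the nearest boundary).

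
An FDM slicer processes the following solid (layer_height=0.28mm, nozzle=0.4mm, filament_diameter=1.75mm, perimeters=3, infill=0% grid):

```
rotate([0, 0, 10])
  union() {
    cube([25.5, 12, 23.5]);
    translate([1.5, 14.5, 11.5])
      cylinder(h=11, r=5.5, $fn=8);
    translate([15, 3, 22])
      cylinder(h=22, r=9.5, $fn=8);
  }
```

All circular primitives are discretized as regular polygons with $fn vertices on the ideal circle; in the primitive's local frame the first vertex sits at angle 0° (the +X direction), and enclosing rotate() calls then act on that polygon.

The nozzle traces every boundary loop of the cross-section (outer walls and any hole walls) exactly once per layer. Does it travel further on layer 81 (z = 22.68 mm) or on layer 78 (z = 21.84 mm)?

layer 78 (z = 21.84 mm)

Layer 81 (z = 22.68): the cube (footprint 25.5×12) is included at this height (perimeter 75.00 mm); the cylinder at (1.5, 14.5) is not intersected at this z (z outside [11.5, 22.5]); the r=9.5 cylinder at (15, 3) gives a regular 8-gon of circumradius 9.5 (constant along its height) (perimeter = 2·8·9.500·sin(180°/8) = 58.17 mm); Taking the union: the regions partially overlap (shared area 180.30 mm²), so the edge portions inside another operand are dropped and the merged outline is re-measured after clipping — boundary = 81.27 mm; (rotated 10° about Z; rotation is an isometry so areas/perimeters/island counts are preserved). So its perimeter = 81.27 mm. Layer 78 (z = 21.84): the cube (footprint 25.5×12) is included at this height (perimeter 75.00 mm); the r=5.5 cylinder at (1.5, 14.5) gives a regular 8-gon of circumradius 5.5 (constant along its height) (perimeter = 2·8·5.500·sin(180°/8) = 33.68 mm); the cylinder at (15, 3) is absent (z outside [22, 44]); Taking the union: the regions partially overlap (shared area 12.97 mm²), so the edge portions inside another operand are dropped and the merged outline is re-measured after clipping — boundary = 93.00 mm; (whole slice rotated 10° about Z — lengths, areas and connectivity unchanged). So its perimeter = 93.00 mm. Layer 78 is larger (93.00 vs 81.27 mm).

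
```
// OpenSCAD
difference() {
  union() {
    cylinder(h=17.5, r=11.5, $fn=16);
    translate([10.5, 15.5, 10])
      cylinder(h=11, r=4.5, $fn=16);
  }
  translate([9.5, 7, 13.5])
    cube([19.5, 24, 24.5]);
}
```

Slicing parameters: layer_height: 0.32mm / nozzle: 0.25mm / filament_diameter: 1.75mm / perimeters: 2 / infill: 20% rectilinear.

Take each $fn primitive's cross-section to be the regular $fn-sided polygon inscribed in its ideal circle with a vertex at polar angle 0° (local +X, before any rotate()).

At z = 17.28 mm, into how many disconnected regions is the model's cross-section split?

At z = 17.28 mm: the cylinder: section is a regular 16-gon, circumradius r=11.5; the cylinder at (10.5, 15.5): section is a regular 16-gon, circumradius r=4.5; Taking the union: the 2 present regions are separate (no shared area or edge), so areas and boundary lengths simply add and each stays a separate island — 2 connected regions; the cube at (9.5, 7) is present — its section is the full 19.5×24 rectangle; Taking the first minus the rest: starting from the result so far, the 19.5×24 cube at (9.5, 7) partially overlaps it — only the 39.80 mm² overlap (of its 468.00 mm²) is removed, clipping the outline — 2 connected regions. The result has 2 disconnected regions.

2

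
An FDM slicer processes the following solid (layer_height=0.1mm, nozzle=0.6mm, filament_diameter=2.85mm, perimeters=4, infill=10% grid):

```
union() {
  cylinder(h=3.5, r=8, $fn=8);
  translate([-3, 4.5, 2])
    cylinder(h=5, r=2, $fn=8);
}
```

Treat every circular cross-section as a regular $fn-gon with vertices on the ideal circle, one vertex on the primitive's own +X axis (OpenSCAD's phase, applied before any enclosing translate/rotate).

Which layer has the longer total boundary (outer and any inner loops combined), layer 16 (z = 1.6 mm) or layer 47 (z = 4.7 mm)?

layer 16 (z = 1.6 mm)

Layer 16 (z = 1.6): the r=8 cylinder contributes a regular 8-gon of circumradius 8 (perimeter = 2·8·8.000·sin(180°/8) = 48.98 mm); the cylinder at (-3, 4.5) is not intersected at this z (z outside [2, 7]); Taking the union: only the r=8 cylinder is present, so the union is just that shape — boundary = 48.98 mm. So its perimeter = 48.98 mm. Layer 47 (z = 4.7): the cylinder is not intersected at this z (z outside [0, 3.5]); the r=2 cylinder at (-3, 4.5) contributes a regular 8-gon of circumradius 2 (perimeter = 2·8·2.000·sin(180°/8) = 12.25 mm); Combining (union): only the r=2 cylinder at (-3, 4.5) is present, so the union is just that shape — boundary = 12.25 mm. So its perimeter = 12.25 mm. Layer 16 is larger (48.98 vs 12.25 mm).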